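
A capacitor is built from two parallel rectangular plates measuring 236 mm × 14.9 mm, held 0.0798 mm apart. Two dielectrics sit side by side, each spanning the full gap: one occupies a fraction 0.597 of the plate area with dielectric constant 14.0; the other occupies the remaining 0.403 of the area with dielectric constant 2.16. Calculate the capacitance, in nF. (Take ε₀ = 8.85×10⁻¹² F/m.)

C ≈ 3.60 nF

A = 236 × 14.9 mm² = 3.52×10⁻³ m².
Side-by-side slabs ⇒ two capacitors in parallel, each spanning the full gap.
C₁ = κ₁ε₀A₁/d = 14.0 × 8.85×10⁻¹² × 2.10×10⁻³ / 7.98×10⁻⁵ = 3.26×10⁻⁹ F.
C₂ = κ₂ε₀A₂/d = 2.16 × 8.85×10⁻¹² × 1.42×10⁻³ / 7.98×10⁻⁵ = 3.39×10⁻¹⁰ F.
C = C₁ + C₂ = 3.60×10⁻⁹ F.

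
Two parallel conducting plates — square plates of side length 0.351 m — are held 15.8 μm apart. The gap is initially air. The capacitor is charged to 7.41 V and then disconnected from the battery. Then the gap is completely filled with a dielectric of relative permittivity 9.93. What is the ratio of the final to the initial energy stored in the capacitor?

Isolated ⇒ Q is held fixed.
C₂ = 9.93 C₁ and U = Q²/(2C), so U₂/U₁ = C₁/C₂ = 0.101.

U₂/U₁ ≈ 0.101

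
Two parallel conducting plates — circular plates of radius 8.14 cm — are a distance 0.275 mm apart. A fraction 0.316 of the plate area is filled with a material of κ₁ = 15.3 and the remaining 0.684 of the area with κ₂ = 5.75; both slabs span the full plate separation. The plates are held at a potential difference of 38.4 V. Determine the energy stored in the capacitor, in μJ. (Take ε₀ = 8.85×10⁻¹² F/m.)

A = π(8.14 cm)² = 2.08×10⁻² m².
Side-by-side slabs ⇒ two capacitors in parallel, each spanning the full gap.
C₁ = κ₁ε₀A₁/d = 15.3 × 8.85×10⁻¹² × 6.58×10⁻³ / 2.75×10⁻⁴ = 3.24×10⁻⁹ F.
C₂ = κ₂ε₀A₂/d = 5.75 × 8.85×10⁻¹² × 1.42×10⁻² / 2.75×10⁻⁴ = 2.63×10⁻⁹ F.
C = C₁ + C₂ = 5.87×10⁻⁹ F.
U = ½CV² = ½ × 5.87×10⁻⁹ × (38.4)² = 4.33×10⁻⁶ J.

U ≈ 4.33 μJ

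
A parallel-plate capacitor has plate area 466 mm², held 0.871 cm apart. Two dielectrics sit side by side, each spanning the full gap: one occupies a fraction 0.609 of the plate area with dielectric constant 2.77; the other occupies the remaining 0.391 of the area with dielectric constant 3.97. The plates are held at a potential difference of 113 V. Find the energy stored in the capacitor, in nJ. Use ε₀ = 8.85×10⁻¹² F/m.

U ≈ 9.79 nJ

A = 466 mm² = 4.66×10⁻⁴ m².
Side-by-side slabs ⇒ two capacitors in parallel, each spanning the full gap.
C₁ = κ₁ε₀A₁/d = 2.77 × 8.85×10⁻¹² × 2.84×10⁻⁴ / 8.71×10⁻³ = 7.99×10⁻¹³ F.
C₂ = κ₂ε₀A₂/d = 3.97 × 8.85×10⁻¹² × 1.82×10⁻⁴ / 8.71×10⁻³ = 7.35×10⁻¹³ F.
C = C₁ + C₂ = 1.53×10⁻¹² F.
U = ½CV² = ½ × 1.53×10⁻¹² × (113)² = 9.79×10⁻⁹ J.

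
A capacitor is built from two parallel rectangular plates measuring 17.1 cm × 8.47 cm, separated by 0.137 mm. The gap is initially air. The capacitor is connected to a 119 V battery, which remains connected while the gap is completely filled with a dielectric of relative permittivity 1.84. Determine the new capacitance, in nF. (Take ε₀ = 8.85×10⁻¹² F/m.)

1.72 nF

A = 17.1 × 8.47 cm² = 1.45×10⁻² m².
Initially C₁ = ε₀A/d = 8.85×10⁻¹² × 1.45×10⁻² / 1.37×10⁻⁴ = 9.36×10⁻¹⁰ F.
C = κε₀A/d scales with κ, so C₂/C₁ = κ = 1.84.
C₂ = 1.84 × 9.36×10⁻¹⁰ = 1.72×10⁻⁹ F.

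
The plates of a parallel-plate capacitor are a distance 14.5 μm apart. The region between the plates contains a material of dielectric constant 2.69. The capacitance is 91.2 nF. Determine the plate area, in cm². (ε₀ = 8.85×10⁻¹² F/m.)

A = Cd/(κε₀) = 9.12×10⁻⁸ × 1.45×10⁻⁵ / (2.69 × 8.85×10⁻¹²) = 5.55×10⁻² m².

A ≈ 555 cm²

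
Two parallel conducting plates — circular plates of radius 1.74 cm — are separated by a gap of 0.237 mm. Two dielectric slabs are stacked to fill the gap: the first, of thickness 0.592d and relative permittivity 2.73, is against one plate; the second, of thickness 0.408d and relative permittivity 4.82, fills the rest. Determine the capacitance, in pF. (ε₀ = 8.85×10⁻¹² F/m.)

118 pF

A = π(1.74 cm)² = 9.51×10⁻⁴ m².
Stacked slabs ⇒ two capacitors in series, each with the full plate area.
C₁ = κ₁ε₀A/d₁ = 2.73 × 8.85×10⁻¹² × 9.51×10⁻⁴ / 1.40×10⁻⁴ = 1.64×10⁻¹⁰ F.
C₂ = κ₂ε₀A/d₂ = 4.82 × 8.85×10⁻¹² × 9.51×10⁻⁴ / 9.67×10⁻⁵ = 4.20×10⁻¹⁰ F.
C = (1/C₁ + 1/C₂)⁻¹ = 1.18×10⁻¹⁰ F.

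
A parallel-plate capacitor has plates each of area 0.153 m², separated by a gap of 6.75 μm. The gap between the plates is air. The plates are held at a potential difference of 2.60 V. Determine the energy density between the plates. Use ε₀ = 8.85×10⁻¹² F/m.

E = V/d = 2.60 / 6.75×10⁻⁶ = 3.85×10⁵ V/m.
u = ½ε₀E² = ½ × 8.85×10⁻¹² × (3.85×10⁵)² = 0.657 J/m³.

0.657 J/m³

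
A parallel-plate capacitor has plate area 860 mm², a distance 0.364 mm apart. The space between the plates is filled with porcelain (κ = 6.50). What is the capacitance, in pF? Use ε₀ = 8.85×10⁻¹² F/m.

136 pF

A = 860 mm² = 8.60×10⁻⁴ m².
C = κε₀A/d = 6.50 × 8.85×10⁻¹² × 8.60×10⁻⁴ / 3.64×10⁻⁴ = 1.36×10⁻¹⁰ F.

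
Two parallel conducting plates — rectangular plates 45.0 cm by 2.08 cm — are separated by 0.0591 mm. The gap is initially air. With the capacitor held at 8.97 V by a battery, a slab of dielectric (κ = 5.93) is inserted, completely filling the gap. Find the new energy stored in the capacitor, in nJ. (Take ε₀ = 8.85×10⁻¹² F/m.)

A = 45.0 × 2.08 cm² = 9.36×10⁻³ m².
Initially C₁ = ε₀A/d = 8.85×10⁻¹² × 9.36×10⁻³ / 5.91×10⁻⁵ = 1.40×10⁻⁹ F.
U₁ = 5.64×10⁻⁸ J.
Battery connected ⇒ V is held fixed. C₂ = 5.93 C₁ and U = ½CV², so U₂/U₁ = C₂/C₁ = 5.93.
U₂ = 5.93 × 5.64×10⁻⁸ = 3.34×10⁻⁷ J.

U ≈ 334 nJ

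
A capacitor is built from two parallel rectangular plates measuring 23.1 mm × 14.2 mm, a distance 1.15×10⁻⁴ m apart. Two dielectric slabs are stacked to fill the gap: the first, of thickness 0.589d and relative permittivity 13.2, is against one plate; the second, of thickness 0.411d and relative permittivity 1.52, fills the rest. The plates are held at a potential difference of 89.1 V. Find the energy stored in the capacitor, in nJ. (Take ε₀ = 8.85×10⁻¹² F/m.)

A = 23.1 × 14.2 mm² = 3.28×10⁻⁴ m².
Stacked slabs ⇒ two capacitors in series, each with the full plate area.
C₁ = κ₁ε₀A/d₁ = 13.2 × 8.85×10⁻¹² × 3.28×10⁻⁴ / 6.77×10⁻⁵ = 5.66×10⁻¹⁰ F.
C₂ = κ₂ε₀A/d₂ = 1.52 × 8.85×10⁻¹² × 3.28×10⁻⁴ / 4.73×10⁻⁵ = 9.34×10⁻¹¹ F.
C = (1/C₁ + 1/C₂)⁻¹ = 8.01×10⁻¹¹ F.
U = ½CV² = ½ × 8.01×10⁻¹¹ × (89.1)² = 3.18×10⁻⁷ J.

U ≈ 318 nJ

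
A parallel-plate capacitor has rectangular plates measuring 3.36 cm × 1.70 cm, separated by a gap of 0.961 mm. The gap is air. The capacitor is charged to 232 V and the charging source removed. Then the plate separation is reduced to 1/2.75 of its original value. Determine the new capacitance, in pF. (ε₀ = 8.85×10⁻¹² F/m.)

C ≈ 14.5 pF

A = 3.36 × 1.70 cm² = 5.71×10⁻⁴ m².
Initially C₁ = ε₀A/d = 8.85×10⁻¹² × 5.71×10⁻⁴ / 9.61×10⁻⁴ = 5.26×10⁻¹² F.
C = ε₀A/d scales as 1/d, so C₂/C₁ = d₁/d₂ = 2.75.
C₂ = 2.75 × 5.26×10⁻¹² = 1.45×10⁻¹¹ F.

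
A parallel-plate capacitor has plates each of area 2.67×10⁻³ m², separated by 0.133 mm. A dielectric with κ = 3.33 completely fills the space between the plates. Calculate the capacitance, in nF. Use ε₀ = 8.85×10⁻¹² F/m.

C = κε₀A/d = 3.33 × 8.85×10⁻¹² × 2.67×10⁻³ / 1.33×10⁻⁴ = 5.92×10⁻¹⁰ F.

C ≈ 0.592 nF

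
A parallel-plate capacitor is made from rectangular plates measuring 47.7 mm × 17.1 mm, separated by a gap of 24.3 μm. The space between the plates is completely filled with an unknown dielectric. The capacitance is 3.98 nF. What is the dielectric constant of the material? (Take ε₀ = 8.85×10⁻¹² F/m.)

κ ≈ 13.4

A = 47.7 × 17.1 mm² = 8.16×10⁻⁴ m².
κ = Cd/(ε₀A) = 3.98×10⁻⁹ × 2.43×10⁻⁵ / (8.85×10⁻¹² × 8.16×10⁻⁴) = 13.4.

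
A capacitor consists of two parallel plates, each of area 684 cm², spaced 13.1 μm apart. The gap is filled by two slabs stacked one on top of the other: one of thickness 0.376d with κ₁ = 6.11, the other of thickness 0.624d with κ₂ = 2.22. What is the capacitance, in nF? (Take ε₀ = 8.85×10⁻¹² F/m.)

C ≈ 135 nF

A = 684 cm² = 6.84×10⁻² m².
Stacked slabs ⇒ two capacitors in series, each with the full plate area.
C₁ = κ₁ε₀A/d₁ = 6.11 × 8.85×10⁻¹² × 6.84×10⁻² / 4.93×10⁻⁶ = 7.51×10⁻⁷ F.
C₂ = κ₂ε₀A/d₂ = 2.22 × 8.85×10⁻¹² × 6.84×10⁻² / 8.17×10⁻⁶ = 1.64×10⁻⁷ F.
C = (1/C₁ + 1/C₂)⁻¹ = 1.35×10⁻⁷ F.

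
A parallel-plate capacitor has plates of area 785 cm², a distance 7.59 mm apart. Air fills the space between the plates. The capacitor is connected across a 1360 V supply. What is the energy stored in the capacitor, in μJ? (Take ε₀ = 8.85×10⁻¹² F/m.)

A = 785 cm² = 7.85×10⁻² m².
C = ε₀A/d = 8.85×10⁻¹² × 7.85×10⁻² / 7.59×10⁻³ = 9.15×10⁻¹¹ F.
U = ½CV² = ½ × 9.15×10⁻¹¹ × (1360)² = 8.46×10⁻⁵ J.

84.6 μJ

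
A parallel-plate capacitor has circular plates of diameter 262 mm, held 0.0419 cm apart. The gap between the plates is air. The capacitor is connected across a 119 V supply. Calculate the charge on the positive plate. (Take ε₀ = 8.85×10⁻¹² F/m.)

Q ≈ 136 nC

A = π(262/2 mm)² = 5.39×10⁻² m².
C = ε₀A/d = 8.85×10⁻¹² × 5.39×10⁻² / 4.19×10⁻⁴ = 1.14×10⁻⁹ F.
Q = CV = 1.14×10⁻⁹ × 119 = 1.36×10⁻⁷ C.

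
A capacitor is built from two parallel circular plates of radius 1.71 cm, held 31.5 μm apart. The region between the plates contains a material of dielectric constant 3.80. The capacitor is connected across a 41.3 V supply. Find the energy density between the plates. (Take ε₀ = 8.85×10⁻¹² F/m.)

E = V/d = 41.3 / 3.15×10⁻⁵ = 1.31×10⁶ V/m.
u = ½κε₀E² = ½ × 3.80 × 8.85×10⁻¹² × (1.31×10⁶)² = 28.9 J/m³.

28.9 J/m³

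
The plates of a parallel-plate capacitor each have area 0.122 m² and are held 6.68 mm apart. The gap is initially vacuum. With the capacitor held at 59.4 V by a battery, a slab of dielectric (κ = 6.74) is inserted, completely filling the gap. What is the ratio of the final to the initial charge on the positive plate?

Q₂/Q₁ ≈ 6.74

Battery connected ⇒ V is held fixed.
C₂ = 6.74 C₁ and Q = CV, so Q₂/Q₁ = C₂/C₁ = 6.74.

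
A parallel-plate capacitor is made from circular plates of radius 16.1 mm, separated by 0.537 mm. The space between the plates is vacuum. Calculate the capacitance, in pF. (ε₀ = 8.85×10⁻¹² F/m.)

C ≈ 13.4 pF

A = π(16.1 mm)² = 8.14×10⁻⁴ m².
C = ε₀A/d = 8.85×10⁻¹² × 8.14×10⁻⁴ / 5.37×10⁻⁴ = 1.34×10⁻¹¹ F.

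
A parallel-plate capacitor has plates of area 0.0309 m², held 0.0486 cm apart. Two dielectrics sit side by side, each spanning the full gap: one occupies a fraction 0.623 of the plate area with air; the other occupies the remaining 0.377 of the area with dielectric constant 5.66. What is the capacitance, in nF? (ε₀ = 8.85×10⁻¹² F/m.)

Side-by-side slabs ⇒ two capacitors in parallel, each spanning the full gap.
C₁ = κ₁ε₀A₁/d = 1.00 × 8.85×10⁻¹² × 1.93×10⁻² / 4.86×10⁻⁴ = 3.51×10⁻¹⁰ F.
C₂ = κ₂ε₀A₂/d = 5.66 × 8.85×10⁻¹² × 1.16×10⁻² / 4.86×10⁻⁴ = 1.20×10⁻⁹ F.
C = C₁ + C₂ = 1.55×10⁻⁹ F.

C ≈ 1.55 nF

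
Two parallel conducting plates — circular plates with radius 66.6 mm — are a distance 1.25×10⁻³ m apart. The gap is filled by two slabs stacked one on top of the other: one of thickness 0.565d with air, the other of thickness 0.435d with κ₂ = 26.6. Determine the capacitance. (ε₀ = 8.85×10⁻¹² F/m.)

C ≈ 170 pF

A = π(66.6 mm)² = 1.39×10⁻² m².
Stacked slabs ⇒ two capacitors in series, each with the full plate area.
C₁ = κ₁ε₀A/d₁ = 1.00 × 8.85×10⁻¹² × 1.39×10⁻² / 7.06×10⁻⁴ = 1.75×10⁻¹⁰ F.
C₂ = κ₂ε₀A/d₂ = 26.6 × 8.85×10⁻¹² × 1.39×10⁻² / 5.44×10⁻⁴ = 6.03×10⁻⁹ F.
C = (1/C₁ + 1/C₂)⁻¹ = 1.70×10⁻¹⁰ F.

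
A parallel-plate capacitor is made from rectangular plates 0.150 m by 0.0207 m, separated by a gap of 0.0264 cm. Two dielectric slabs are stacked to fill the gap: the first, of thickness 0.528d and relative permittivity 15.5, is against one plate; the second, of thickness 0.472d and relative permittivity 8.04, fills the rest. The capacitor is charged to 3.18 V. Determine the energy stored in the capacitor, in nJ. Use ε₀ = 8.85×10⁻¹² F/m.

A = 0.150 × 0.0207 m² = 3.10×10⁻³ m².
Stacked slabs ⇒ two capacitors in series, each with the full plate area.
C₁ = κ₁ε₀A/d₁ = 15.5 × 8.85×10⁻¹² × 3.10×10⁻³ / 1.39×10⁻⁴ = 3.06×10⁻⁹ F.
C₂ = κ₂ε₀A/d₂ = 8.04 × 8.85×10⁻¹² × 3.10×10⁻³ / 1.25×10⁻⁴ = 1.77×10⁻⁹ F.
C = (1/C₁ + 1/C₂)⁻¹ = 1.12×10⁻⁹ F.
U = ½CV² = ½ × 1.12×10⁻⁹ × (3.18)² = 5.67×10⁻⁹ J.

U ≈ 5.67 nJ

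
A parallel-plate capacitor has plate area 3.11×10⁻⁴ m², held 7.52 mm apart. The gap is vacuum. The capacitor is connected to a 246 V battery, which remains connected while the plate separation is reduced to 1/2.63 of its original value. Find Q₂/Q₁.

2.63

Battery connected ⇒ V is held fixed.
C₂ = 2.63 C₁ and Q = CV, so Q₂/Q₁ = C₂/C₁ = 2.63.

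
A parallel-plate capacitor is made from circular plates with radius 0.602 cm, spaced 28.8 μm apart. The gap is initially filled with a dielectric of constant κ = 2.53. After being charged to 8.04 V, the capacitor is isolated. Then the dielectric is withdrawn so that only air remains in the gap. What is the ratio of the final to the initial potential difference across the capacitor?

Isolated ⇒ Q is held fixed.
C₂ = 0.395 C₁ and V = Q/C, so V₂/V₁ = C₁/C₂ = 2.53.

2.53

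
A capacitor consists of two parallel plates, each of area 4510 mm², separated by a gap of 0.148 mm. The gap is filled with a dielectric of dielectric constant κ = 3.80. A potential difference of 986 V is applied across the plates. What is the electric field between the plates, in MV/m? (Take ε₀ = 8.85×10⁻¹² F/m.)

E = V/d = 986 / 1.48×10⁻⁴ = 6.66×10⁶ V/m.

6.66 MV/m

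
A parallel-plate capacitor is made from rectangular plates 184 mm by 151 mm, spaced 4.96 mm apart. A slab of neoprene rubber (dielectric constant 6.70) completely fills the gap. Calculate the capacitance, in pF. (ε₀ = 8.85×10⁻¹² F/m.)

A = 184 × 151 mm² = 2.78×10⁻² m².
C = κε₀A/d = 6.70 × 8.85×10⁻¹² × 2.78×10⁻² / 4.96×10⁻³ = 3.32×10⁻¹⁰ F.

C ≈ 332 pF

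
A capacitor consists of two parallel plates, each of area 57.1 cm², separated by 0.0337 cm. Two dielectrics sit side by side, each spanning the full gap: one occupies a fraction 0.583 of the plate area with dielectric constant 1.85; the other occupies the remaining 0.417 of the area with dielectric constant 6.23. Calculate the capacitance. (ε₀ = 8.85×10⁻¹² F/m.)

A = 57.1 cm² = 5.71×10⁻³ m².
Side-by-side slabs ⇒ two capacitors in parallel, each spanning the full gap.
C₁ = κ₁ε₀A₁/d = 1.85 × 8.85×10⁻¹² × 3.33×10⁻³ / 3.37×10⁻⁴ = 1.62×10⁻¹⁰ F.
C₂ = κ₂ε₀A₂/d = 6.23 × 8.85×10⁻¹² × 2.38×10⁻³ / 3.37×10⁻⁴ = 3.90×10⁻¹⁰ F.
C = C₁ + C₂ = 5.51×10⁻¹⁰ F.

C ≈ 0.551 nF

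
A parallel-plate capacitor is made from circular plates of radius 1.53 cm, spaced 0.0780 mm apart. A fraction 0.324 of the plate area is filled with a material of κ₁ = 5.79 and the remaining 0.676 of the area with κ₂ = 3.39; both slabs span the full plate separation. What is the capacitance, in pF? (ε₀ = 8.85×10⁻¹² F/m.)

A = π(1.53 cm)² = 7.35×10⁻⁴ m².
Side-by-side slabs ⇒ two capacitors in parallel, each spanning the full gap.
C₁ = κ₁ε₀A₁/d = 5.79 × 8.85×10⁻¹² × 2.38×10⁻⁴ / 7.80×10⁻⁵ = 1.57×10⁻¹⁰ F.
C₂ = κ₂ε₀A₂/d = 3.39 × 8.85×10⁻¹² × 4.97×10⁻⁴ / 7.80×10⁻⁵ = 1.91×10⁻¹⁰ F.
C = C₁ + C₂ = 3.48×10⁻¹⁰ F.

C ≈ 348 pF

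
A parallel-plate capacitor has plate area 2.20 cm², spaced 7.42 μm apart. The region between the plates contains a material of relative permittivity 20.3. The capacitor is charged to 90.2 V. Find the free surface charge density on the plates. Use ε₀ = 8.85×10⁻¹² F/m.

σ ≈ 218 nC/cm²

A = 2.20 cm² = 2.20×10⁻⁴ m².
C = κε₀A/d = 20.3 × 8.85×10⁻¹² × 2.20×10⁻⁴ / 7.42×10⁻⁶ = 5.33×10⁻⁹ F.
σ = Q/A = CV/A = 5.33×10⁻⁹ × 90.2 / 2.20×10⁻⁴ = 2.18×10⁻³ C/m².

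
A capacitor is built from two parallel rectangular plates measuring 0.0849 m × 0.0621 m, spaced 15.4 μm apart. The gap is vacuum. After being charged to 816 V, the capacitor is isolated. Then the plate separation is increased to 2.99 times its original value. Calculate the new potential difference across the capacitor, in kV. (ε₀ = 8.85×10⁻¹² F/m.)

A = 0.0849 × 0.0621 m² = 5.27×10⁻³ m².
Initially C₁ = ε₀A/d = 8.85×10⁻¹² × 5.27×10⁻³ / 1.54×10⁻⁵ = 3.03×10⁻⁹ F.
V₁ = 8.16×10² V.
Isolated ⇒ Q is held fixed. C₂ = 0.334 C₁ and V = Q/C, so V₂/V₁ = C₁/C₂ = 2.99.
V₂ = 2.99 × 8.16×10² = 2.44×10³ V.

V ≈ 2.44 kV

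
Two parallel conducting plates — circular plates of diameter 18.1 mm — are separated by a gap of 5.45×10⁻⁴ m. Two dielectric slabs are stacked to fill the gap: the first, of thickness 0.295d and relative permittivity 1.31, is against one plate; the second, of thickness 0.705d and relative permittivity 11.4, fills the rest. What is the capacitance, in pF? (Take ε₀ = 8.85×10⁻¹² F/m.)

14.6 pF

A = π(18.1/2 mm)² = 2.57×10⁻⁴ m².
Stacked slabs ⇒ two capacitors in series, each with the full plate area.
C₁ = κ₁ε₀A/d₁ = 1.31 × 8.85×10⁻¹² × 2.57×10⁻⁴ / 1.61×10⁻⁴ = 1.86×10⁻¹¹ F.
C₂ = κ₂ε₀A/d₂ = 11.4 × 8.85×10⁻¹² × 2.57×10⁻⁴ / 3.84×10⁻⁴ = 6.76×10⁻¹¹ F.
C = (1/C₁ + 1/C₂)⁻¹ = 1.46×10⁻¹¹ F.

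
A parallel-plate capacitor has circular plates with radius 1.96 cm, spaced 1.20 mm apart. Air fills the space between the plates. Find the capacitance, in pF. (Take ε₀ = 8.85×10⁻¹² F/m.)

8.90 pF

A = π(1.96 cm)² = 1.21×10⁻³ m².
C = ε₀A/d = 8.85×10⁻¹² × 1.21×10⁻³ / 1.20×10⁻³ = 8.90×10⁻¹² F.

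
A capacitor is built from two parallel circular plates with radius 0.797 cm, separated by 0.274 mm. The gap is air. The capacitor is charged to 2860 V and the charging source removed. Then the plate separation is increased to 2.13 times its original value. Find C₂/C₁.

C₂/C₁ ≈ 0.469

C = ε₀A/d scales as 1/d, so C₂/C₁ = d₁/d₂ = 1/2.13 = 0.469.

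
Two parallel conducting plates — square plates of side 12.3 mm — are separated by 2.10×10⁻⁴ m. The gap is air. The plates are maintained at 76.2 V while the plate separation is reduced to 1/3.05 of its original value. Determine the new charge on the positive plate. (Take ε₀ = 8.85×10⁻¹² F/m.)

A = (12.3 mm)² = 1.51×10⁻⁴ m².
Initially C₁ = ε₀A/d = 8.85×10⁻¹² × 1.51×10⁻⁴ / 2.10×10⁻⁴ = 6.38×10⁻¹² F.
Q₁ = 4.86×10⁻¹⁰ C.
Battery connected ⇒ V is held fixed. C₂ = 3.05 C₁ and Q = CV, so Q₂/Q₁ = C₂/C₁ = 3.05.
Q₂ = 3.05 × 4.86×10⁻¹⁰ = 1.48×10⁻⁹ C.

Q ≈ 1.48 nC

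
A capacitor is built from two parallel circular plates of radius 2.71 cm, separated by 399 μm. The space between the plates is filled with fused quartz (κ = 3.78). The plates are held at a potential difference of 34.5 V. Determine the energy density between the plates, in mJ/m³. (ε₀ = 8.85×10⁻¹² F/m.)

E = V/d = 34.5 / 3.99×10⁻⁴ = 8.65×10⁴ V/m.
u = ½κε₀E² = ½ × 3.78 × 8.85×10⁻¹² × (8.65×10⁴)² = 0.125 J/m³.

u ≈ 125 mJ/m³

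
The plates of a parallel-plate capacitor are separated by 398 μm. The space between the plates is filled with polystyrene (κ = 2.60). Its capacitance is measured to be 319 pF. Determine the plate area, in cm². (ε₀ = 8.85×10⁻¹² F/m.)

A ≈ 55.2 cm²

A = Cd/(κε₀) = 3.19×10⁻¹⁰ × 3.98×10⁻⁴ / (2.60 × 8.85×10⁻¹²) = 5.52×10⁻³ m².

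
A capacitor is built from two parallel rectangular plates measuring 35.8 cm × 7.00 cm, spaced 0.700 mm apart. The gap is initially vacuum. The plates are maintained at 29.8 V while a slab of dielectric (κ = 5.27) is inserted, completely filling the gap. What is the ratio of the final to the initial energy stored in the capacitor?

5.27

Battery connected ⇒ V is held fixed.
C₂ = 5.27 C₁ and U = ½CV², so U₂/U₁ = C₂/C₁ = 5.27.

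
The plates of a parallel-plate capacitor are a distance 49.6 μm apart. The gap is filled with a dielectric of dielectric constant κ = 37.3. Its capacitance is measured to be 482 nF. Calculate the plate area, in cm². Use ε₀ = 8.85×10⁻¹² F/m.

A = Cd/(κε₀) = 4.82×10⁻⁷ × 4.96×10⁻⁵ / (37.3 × 8.85×10⁻¹²) = 7.24×10⁻² m².

A ≈ 724 cm²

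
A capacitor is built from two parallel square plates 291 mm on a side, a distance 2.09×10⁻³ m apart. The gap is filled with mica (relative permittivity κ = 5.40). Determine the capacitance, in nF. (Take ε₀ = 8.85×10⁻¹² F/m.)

A = (291 mm)² = 8.47×10⁻² m².
C = κε₀A/d = 5.40 × 8.85×10⁻¹² × 8.47×10⁻² / 2.09×10⁻³ = 1.94×10⁻⁹ F.

1.94 nF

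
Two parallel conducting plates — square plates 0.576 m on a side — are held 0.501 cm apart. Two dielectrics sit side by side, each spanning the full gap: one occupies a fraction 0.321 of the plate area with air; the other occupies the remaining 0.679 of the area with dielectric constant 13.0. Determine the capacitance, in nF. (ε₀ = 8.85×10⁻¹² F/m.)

5.36 nF

A = (0.576 m)² = 0.332 m².
Side-by-side slabs ⇒ two capacitors in parallel, each spanning the full gap.
C₁ = κ₁ε₀A₁/d = 1.00 × 8.85×10⁻¹² × 0.107 / 5.01×10⁻³ = 1.88×10⁻¹⁰ F.
C₂ = κ₂ε₀A₂/d = 13.0 × 8.85×10⁻¹² × 0.225 / 5.01×10⁻³ = 5.17×10⁻⁹ F.
C = C₁ + C₂ = 5.36×10⁻⁹ F.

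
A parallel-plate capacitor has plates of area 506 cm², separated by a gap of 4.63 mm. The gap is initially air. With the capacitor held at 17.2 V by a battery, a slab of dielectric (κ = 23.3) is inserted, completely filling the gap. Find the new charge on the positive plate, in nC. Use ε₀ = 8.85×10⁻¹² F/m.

38.8 nC

A = 506 cm² = 5.06×10⁻² m².
Initially C₁ = ε₀A/d = 8.85×10⁻¹² × 5.06×10⁻² / 4.63×10⁻³ = 9.67×10⁻¹¹ F.
Q₁ = 1.66×10⁻⁹ C.
Battery connected ⇒ V is held fixed. C₂ = 23.3 C₁ and Q = CV, so Q₂/Q₁ = C₂/C₁ = 23.3.
Q₂ = 23.3 × 1.66×10⁻⁹ = 3.88×10⁻⁸ C.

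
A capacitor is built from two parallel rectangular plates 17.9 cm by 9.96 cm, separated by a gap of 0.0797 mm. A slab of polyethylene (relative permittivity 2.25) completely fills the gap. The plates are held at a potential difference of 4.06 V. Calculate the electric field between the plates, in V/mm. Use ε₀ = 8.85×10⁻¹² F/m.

E = V/d = 4.06 / 7.97×10⁻⁵ = 5.09×10⁴ V/m.

E ≈ 50.9 V/mm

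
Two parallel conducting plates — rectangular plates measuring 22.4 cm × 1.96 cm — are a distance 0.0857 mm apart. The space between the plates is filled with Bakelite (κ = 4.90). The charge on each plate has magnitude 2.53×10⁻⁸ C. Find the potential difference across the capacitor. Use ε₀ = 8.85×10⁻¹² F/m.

11.4 V

A = 22.4 × 1.96 cm² = 4.39×10⁻³ m².
C = κε₀A/d = 4.90 × 8.85×10⁻¹² × 4.39×10⁻³ / 8.57×10⁻⁵ = 2.22×10⁻⁹ F.
V = Q/C = 2.53×10⁻⁸ / 2.22×10⁻⁹ = 11.4 V.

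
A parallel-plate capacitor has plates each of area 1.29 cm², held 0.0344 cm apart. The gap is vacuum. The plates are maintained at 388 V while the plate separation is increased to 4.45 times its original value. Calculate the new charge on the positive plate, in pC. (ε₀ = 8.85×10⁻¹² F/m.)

Q ≈ 289 pC

A = 1.29 cm² = 1.29×10⁻⁴ m².
Initially C₁ = ε₀A/d = 8.85×10⁻¹² × 1.29×10⁻⁴ / 3.44×10⁻⁴ = 3.32×10⁻¹² F.
Q₁ = 1.29×10⁻⁹ C.
Battery connected ⇒ V is held fixed. C₂ = 0.225 C₁ and Q = CV, so Q₂/Q₁ = C₂/C₁ = 0.225.
Q₂ = 0.225 × 1.29×10⁻⁹ = 2.89×10⁻¹⁰ C.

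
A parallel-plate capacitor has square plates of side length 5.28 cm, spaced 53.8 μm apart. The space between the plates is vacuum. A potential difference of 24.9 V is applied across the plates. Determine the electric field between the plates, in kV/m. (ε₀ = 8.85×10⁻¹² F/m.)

E = V/d = 24.9 / 5.38×10⁻⁵ = 4.63×10⁵ V/m.

463 kV/m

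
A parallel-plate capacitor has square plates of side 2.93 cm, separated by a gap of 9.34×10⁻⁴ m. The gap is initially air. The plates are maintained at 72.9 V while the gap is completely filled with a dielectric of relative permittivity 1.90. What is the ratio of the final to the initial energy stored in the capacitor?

Battery connected ⇒ V is held fixed.
C₂ = 1.90 C₁ and U = ½CV², so U₂/U₁ = C₂/C₁ = 1.90.

U₂/U₁ ≈ 1.90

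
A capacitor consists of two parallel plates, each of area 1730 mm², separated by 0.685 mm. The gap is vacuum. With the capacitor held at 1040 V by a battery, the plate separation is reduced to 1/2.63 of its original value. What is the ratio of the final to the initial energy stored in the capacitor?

U₂/U₁ ≈ 2.63

Battery connected ⇒ V is held fixed.
C₂ = 2.63 C₁ and U = ½CV², so U₂/U₁ = C₂/C₁ = 2.63.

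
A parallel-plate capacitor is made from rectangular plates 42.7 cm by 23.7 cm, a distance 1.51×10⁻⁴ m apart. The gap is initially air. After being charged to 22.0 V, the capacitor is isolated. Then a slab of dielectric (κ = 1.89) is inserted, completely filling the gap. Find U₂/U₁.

0.529

Isolated ⇒ Q is held fixed.
C₂ = 1.89 C₁ and U = Q²/(2C), so U₂/U₁ = C₁/C₂ = 0.529.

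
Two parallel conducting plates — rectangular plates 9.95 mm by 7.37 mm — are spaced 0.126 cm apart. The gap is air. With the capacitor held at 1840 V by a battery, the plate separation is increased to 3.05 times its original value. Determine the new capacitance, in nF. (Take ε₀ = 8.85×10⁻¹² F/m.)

1.69×10⁻⁴ nF

A = 9.95 × 7.37 mm² = 7.33×10⁻⁵ m².
Initially C₁ = ε₀A/d = 8.85×10⁻¹² × 7.33×10⁻⁵ / 1.26×10⁻³ = 5.15×10⁻¹³ F.
C = ε₀A/d scales as 1/d, so C₂/C₁ = d₁/d₂ = 1/3.05 = 0.328.
C₂ = 0.328 × 5.15×10⁻¹³ = 1.69×10⁻¹³ F.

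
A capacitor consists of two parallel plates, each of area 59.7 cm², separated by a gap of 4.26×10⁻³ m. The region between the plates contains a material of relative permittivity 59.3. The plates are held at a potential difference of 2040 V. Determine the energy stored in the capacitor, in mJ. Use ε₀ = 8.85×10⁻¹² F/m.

U ≈ 1.53 mJ

A = 59.7 cm² = 5.97×10⁻³ m².
C = κε₀A/d = 59.3 × 8.85×10⁻¹² × 5.97×10⁻³ / 4.26×10⁻³ = 7.35×10⁻¹⁰ F.
U = ½CV² = ½ × 7.35×10⁻¹⁰ × (2040)² = 1.53×10⁻³ J.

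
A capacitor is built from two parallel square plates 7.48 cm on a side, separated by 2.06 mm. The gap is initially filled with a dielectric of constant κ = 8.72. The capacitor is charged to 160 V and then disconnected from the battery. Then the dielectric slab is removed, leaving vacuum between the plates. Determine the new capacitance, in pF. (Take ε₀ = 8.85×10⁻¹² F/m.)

A = (7.48 cm)² = 5.60×10⁻³ m².
Initially C₁ = κε₀A/d = 8.72 × 8.85×10⁻¹² × 5.60×10⁻³ / 2.06×10⁻³ = 2.10×10⁻¹⁰ F.
C = κε₀A/d scales with κ, so C₂/C₁ = 1/κ = 1/8.72 = 0.115.
C₂ = 0.115 × 2.10×10⁻¹⁰ = 2.40×10⁻¹¹ F.

C ≈ 24.0 pF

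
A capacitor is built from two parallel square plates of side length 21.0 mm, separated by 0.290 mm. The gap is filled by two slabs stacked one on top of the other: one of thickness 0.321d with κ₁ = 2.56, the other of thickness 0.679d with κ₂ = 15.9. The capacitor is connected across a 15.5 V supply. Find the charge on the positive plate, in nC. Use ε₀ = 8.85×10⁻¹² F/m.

A = (21.0 mm)² = 4.41×10⁻⁴ m².
Stacked slabs ⇒ two capacitors in series, each with the full plate area.
C₁ = κ₁ε₀A/d₁ = 2.56 × 8.85×10⁻¹² × 4.41×10⁻⁴ / 9.31×10⁻⁵ = 1.07×10⁻¹⁰ F.
C₂ = κ₂ε₀A/d₂ = 15.9 × 8.85×10⁻¹² × 4.41×10⁻⁴ / 1.97×10⁻⁴ = 3.15×10⁻¹⁰ F.
C = (1/C₁ + 1/C₂)⁻¹ = 8.01×10⁻¹¹ F.
Q = CV = 8.01×10⁻¹¹ × 15.5 = 1.24×10⁻⁹ C.

1.24 nC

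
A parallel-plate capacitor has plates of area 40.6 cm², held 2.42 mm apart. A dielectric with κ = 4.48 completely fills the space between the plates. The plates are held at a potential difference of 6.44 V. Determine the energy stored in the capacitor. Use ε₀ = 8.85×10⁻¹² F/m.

A = 40.6 cm² = 4.06×10⁻³ m².
C = κε₀A/d = 4.48 × 8.85×10⁻¹² × 4.06×10⁻³ / 2.42×10⁻³ = 6.65×10⁻¹¹ F.
U = ½CV² = ½ × 6.65×10⁻¹¹ × (6.44)² = 1.38×10⁻⁹ J.

U ≈ 1.38 nJ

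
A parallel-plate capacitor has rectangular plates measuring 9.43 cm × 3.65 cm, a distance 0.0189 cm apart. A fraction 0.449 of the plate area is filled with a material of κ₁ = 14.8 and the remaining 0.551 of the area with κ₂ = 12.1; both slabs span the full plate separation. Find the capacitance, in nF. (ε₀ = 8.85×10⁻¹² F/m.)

C ≈ 2.15 nF

A = 9.43 × 3.65 cm² = 3.44×10⁻³ m².
Side-by-side slabs ⇒ two capacitors in parallel, each spanning the full gap.
C₁ = κ₁ε₀A₁/d = 14.8 × 8.85×10⁻¹² × 1.55×10⁻³ / 1.89×10⁻⁴ = 1.07×10⁻⁹ F.
C₂ = κ₂ε₀A₂/d = 12.1 × 8.85×10⁻¹² × 1.90×10⁻³ / 1.89×10⁻⁴ = 1.07×10⁻⁹ F.
C = C₁ + C₂ = 2.15×10⁻⁹ F.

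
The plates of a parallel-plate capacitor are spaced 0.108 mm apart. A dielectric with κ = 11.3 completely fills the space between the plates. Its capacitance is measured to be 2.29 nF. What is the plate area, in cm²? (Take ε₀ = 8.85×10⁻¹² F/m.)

A ≈ 24.7 cm²

A = Cd/(κε₀) = 2.29×10⁻⁹ × 1.08×10⁻⁴ / (11.3 × 8.85×10⁻¹²) = 2.47×10⁻³ m².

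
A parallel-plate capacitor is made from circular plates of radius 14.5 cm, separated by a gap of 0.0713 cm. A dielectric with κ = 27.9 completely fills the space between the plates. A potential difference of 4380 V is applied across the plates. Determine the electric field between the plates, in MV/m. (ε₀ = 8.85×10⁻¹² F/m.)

E ≈ 6.14 MV/m

E = V/d = 4380 / 7.13×10⁻⁴ = 6.14×10⁶ V/m.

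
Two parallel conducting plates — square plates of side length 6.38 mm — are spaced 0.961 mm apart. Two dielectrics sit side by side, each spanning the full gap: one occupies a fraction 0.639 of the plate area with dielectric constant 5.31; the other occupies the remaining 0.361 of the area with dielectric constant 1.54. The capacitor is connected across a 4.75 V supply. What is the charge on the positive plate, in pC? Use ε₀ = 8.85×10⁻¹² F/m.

Q ≈ 7.03 pC

A = (6.38 mm)² = 4.07×10⁻⁵ m².
Side-by-side slabs ⇒ two capacitors in parallel, each spanning the full gap.
C₁ = κ₁ε₀A₁/d = 5.31 × 8.85×10⁻¹² × 2.60×10⁻⁵ / 9.61×10⁻⁴ = 1.27×10⁻¹² F.
C₂ = κ₂ε₀A₂/d = 1.54 × 8.85×10⁻¹² × 1.47×10⁻⁵ / 9.61×10⁻⁴ = 2.08×10⁻¹³ F.
C = C₁ + C₂ = 1.48×10⁻¹² F.
Q = CV = 1.48×10⁻¹² × 4.75 = 7.03×10⁻¹² C.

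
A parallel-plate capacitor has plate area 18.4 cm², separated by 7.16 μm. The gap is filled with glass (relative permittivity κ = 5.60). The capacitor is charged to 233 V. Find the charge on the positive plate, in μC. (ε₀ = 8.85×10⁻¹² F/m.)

A = 18.4 cm² = 1.84×10⁻³ m².
C = κε₀A/d = 5.60 × 8.85×10⁻¹² × 1.84×10⁻³ / 7.16×10⁻⁶ = 1.27×10⁻⁸ F.
Q = CV = 1.27×10⁻⁸ × 233 = 2.97×10⁻⁶ C.

2.97 μC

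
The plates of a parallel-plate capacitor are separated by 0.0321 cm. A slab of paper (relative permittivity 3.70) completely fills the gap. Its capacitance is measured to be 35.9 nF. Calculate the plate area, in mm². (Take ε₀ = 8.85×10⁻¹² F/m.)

A = Cd/(κε₀) = 3.59×10⁻⁸ × 3.21×10⁻⁴ / (3.70 × 8.85×10⁻¹²) = 0.352 m².

A ≈ 3.52×10⁵ mm²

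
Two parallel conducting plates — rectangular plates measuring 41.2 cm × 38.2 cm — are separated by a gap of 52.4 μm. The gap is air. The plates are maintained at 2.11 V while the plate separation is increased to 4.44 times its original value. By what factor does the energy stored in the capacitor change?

Battery connected ⇒ V is held fixed.
C₂ = 0.225 C₁ and U = ½CV², so U₂/U₁ = C₂/C₁ = 0.225.

U₂/U₁ ≈ 0.225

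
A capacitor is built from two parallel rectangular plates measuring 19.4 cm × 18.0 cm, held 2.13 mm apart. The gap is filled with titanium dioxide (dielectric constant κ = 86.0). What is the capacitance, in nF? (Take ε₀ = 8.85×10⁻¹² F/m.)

A = 19.4 × 18.0 cm² = 3.49×10⁻² m².
C = κε₀A/d = 86.0 × 8.85×10⁻¹² × 3.49×10⁻² / 2.13×10⁻³ = 1.25×10⁻⁸ F.

12.5 nF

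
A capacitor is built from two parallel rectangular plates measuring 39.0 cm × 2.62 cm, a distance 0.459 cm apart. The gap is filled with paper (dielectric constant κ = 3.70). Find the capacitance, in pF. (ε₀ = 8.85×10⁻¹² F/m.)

C ≈ 72.9 pF

A = 39.0 × 2.62 cm² = 1.02×10⁻² m².
C = κε₀A/d = 3.70 × 8.85×10⁻¹² × 1.02×10⁻² / 4.59×10⁻³ = 7.29×10⁻¹¹ F.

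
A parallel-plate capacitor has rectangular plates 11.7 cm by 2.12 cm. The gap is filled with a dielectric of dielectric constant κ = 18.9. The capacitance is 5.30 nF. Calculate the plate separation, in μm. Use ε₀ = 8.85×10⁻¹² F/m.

d ≈ 78.3 μm

A = 11.7 × 2.12 cm² = 2.48×10⁻³ m².
d = κε₀A/C = 18.9 × 8.85×10⁻¹² × 2.48×10⁻³ / 5.30×10⁻⁹ = 7.83×10⁻⁵ m.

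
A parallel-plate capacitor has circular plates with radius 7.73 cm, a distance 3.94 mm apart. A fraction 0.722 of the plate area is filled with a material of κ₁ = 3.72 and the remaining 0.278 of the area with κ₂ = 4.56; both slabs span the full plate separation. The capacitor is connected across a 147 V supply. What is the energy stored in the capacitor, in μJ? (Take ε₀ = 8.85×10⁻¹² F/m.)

A = π(7.73 cm)² = 1.88×10⁻² m².
Side-by-side slabs ⇒ two capacitors in parallel, each spanning the full gap.
C₁ = κ₁ε₀A₁/d = 3.72 × 8.85×10⁻¹² × 1.36×10⁻² / 3.94×10⁻³ = 1.13×10⁻¹⁰ F.
C₂ = κ₂ε₀A₂/d = 4.56 × 8.85×10⁻¹² × 5.22×10⁻³ / 3.94×10⁻³ = 5.35×10⁻¹¹ F.
C = C₁ + C₂ = 1.67×10⁻¹⁰ F.
U = ½CV² = ½ × 1.67×10⁻¹⁰ × (147)² = 1.80×10⁻⁶ J.

1.80 μJ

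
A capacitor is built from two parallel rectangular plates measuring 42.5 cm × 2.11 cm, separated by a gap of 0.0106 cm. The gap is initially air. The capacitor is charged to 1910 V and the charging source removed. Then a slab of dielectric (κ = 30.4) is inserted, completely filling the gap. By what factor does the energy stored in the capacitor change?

Isolated ⇒ Q is held fixed.
C₂ = 30.4 C₁ and U = Q²/(2C), so U₂/U₁ = C₁/C₂ = 0.0329.

U₂/U₁ ≈ 0.0329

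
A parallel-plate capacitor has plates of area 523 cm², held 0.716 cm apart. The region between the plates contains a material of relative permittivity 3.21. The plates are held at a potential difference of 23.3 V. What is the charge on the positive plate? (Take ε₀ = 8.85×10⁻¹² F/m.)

A = 523 cm² = 5.23×10⁻² m².
C = κε₀A/d = 3.21 × 8.85×10⁻¹² × 5.23×10⁻² / 7.16×10⁻³ = 2.08×10⁻¹⁰ F.
Q = CV = 2.08×10⁻¹⁰ × 23.3 = 4.83×10⁻⁹ C.

Q ≈ 4.83 nC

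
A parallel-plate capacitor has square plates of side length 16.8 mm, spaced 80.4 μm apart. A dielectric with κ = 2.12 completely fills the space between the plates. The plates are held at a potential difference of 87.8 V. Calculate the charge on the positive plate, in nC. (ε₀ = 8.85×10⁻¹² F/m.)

5.78 nC

A = (16.8 mm)² = 2.82×10⁻⁴ m².
C = κε₀A/d = 2.12 × 8.85×10⁻¹² × 2.82×10⁻⁴ / 8.04×10⁻⁵ = 6.59×10⁻¹¹ F.
Q = CV = 6.59×10⁻¹¹ × 87.8 = 5.78×10⁻⁹ C.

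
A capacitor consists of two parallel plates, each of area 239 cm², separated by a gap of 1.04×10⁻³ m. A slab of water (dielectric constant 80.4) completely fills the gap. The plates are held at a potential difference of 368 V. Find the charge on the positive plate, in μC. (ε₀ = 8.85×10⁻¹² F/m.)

Q ≈ 6.02 μC

A = 239 cm² = 2.39×10⁻² m².
C = κε₀A/d = 80.4 × 8.85×10⁻¹² × 2.39×10⁻² / 1.04×10⁻³ = 1.64×10⁻⁸ F.
Q = CV = 1.64×10⁻⁸ × 368 = 6.02×10⁻⁶ C.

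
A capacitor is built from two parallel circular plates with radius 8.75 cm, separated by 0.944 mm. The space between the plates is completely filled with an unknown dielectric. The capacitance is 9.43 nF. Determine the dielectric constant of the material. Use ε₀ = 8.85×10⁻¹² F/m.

41.8

A = π(8.75 cm)² = 2.41×10⁻² m².
κ = Cd/(ε₀A) = 9.43×10⁻⁹ × 9.44×10⁻⁴ / (8.85×10⁻¹² × 2.41×10⁻²) = 41.8.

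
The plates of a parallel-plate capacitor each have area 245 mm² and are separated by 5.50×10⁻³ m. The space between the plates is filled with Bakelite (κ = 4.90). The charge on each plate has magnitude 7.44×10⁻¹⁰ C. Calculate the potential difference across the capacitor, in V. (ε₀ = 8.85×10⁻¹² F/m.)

V ≈ 385 V

A = 245 mm² = 2.45×10⁻⁴ m².
C = κε₀A/d = 4.90 × 8.85×10⁻¹² × 2.45×10⁻⁴ / 5.50×10⁻³ = 1.93×10⁻¹² F.
V = Q/C = 7.44×10⁻¹⁰ / 1.93×10⁻¹² = 3.85×10² V.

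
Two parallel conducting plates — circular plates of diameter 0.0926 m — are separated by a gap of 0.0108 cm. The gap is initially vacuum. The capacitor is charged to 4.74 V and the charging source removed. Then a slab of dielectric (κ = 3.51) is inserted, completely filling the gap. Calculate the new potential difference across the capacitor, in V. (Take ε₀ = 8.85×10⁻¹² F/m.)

1.35 V

A = π(0.0926/2 m)² = 6.73×10⁻³ m².
Initially C₁ = ε₀A/d = 8.85×10⁻¹² × 6.73×10⁻³ / 1.08×10⁻⁴ = 5.52×10⁻¹⁰ F.
V₁ = 4.74 V.
Isolated ⇒ Q is held fixed. C₂ = 3.51 C₁ and V = Q/C, so V₂/V₁ = C₁/C₂ = 0.285.
V₂ = 0.285 × 4.74 = 1.35 V.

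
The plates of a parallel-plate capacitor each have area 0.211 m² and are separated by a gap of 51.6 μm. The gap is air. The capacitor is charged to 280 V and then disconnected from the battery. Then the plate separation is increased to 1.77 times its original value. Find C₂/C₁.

C = ε₀A/d scales as 1/d, so C₂/C₁ = d₁/d₂ = 1/1.77 = 0.565.

0.565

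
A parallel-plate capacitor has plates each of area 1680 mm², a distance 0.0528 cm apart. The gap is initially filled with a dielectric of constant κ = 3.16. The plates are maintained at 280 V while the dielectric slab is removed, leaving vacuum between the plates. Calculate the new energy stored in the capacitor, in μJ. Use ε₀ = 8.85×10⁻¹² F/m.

U ≈ 1.10 μJ

A = 1680 mm² = 1.68×10⁻³ m².
Initially C₁ = κε₀A/d = 3.16 × 8.85×10⁻¹² × 1.68×10⁻³ / 5.28×10⁻⁴ = 8.90×10⁻¹¹ F.
U₁ = 3.49×10⁻⁶ J.
Battery connected ⇒ V is held fixed. C₂ = 0.316 C₁ and U = ½CV², so U₂/U₁ = C₂/C₁ = 0.316.
U₂ = 0.316 × 3.49×10⁻⁶ = 1.10×10⁻⁶ J.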